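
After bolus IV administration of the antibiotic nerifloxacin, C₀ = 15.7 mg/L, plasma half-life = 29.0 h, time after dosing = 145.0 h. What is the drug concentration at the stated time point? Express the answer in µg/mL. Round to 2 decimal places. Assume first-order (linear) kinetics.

k = ln2 / t½ = 0.693147 / 29.0 = 0.02390 h⁻¹
t / t½ = 145.0 / 29.0 = 5 half-lives
C = C₀ × (1/2)^5 = 15.70 × 0.03125 = 0.4906 mg/L
(0.4906 mg/L = 0.4906 µg/mL)

0.49 µg/mL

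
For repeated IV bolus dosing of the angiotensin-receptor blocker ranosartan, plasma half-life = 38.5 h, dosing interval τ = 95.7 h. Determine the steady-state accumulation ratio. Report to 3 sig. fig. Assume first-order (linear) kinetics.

k = ln2 / t½ = 0.693147 / 38.5 = 0.01800 h⁻¹
e^(−kτ) = e^(−0.01800 × 95.7) = 0.1786
Accumulation ratio R = 1 / (1 − e^(−kτ)) = 1 / (1 − 0.1786) = 1.217

1.22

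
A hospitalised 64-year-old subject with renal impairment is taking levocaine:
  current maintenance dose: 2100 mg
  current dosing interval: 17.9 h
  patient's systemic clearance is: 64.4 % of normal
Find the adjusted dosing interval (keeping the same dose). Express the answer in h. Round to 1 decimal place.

27.8 h

To keep the same average steady-state level, dosing rate must scale with clearance.
CL ratio = 64.4 / 100 = 0.6440
New interval (same dose) = 17.9 / 0.6440 = 27.80 h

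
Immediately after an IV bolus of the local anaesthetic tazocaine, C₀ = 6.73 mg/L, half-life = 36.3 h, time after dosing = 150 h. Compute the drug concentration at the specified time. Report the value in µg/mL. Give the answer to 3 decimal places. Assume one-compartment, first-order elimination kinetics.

0.384 µg/mL

k = ln2 / t½ = 0.693147 / 36.3 = 0.01909 h⁻¹
C = C₀ · e^(−k·t) = 6.730 × e^(−0.01909 × 150)
  = 6.730 × 0.05707 = 0.3841 mg/L
(0.3841 mg/L = 0.3841 µg/mL)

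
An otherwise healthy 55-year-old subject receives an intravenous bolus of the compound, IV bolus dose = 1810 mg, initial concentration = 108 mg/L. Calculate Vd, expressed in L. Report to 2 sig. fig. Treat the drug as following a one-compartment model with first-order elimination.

Vd = Dose / C₀ = 1810 / 108 = 16.76 L

17 L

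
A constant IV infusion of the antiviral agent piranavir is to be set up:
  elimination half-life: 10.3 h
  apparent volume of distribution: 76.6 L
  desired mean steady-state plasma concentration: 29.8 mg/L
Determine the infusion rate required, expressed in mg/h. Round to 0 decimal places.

k = ln2 / t½ = 0.693147 / 10.3 = 0.06730 h⁻¹
CL = k × Vd = 0.06730 × 76.6 = 5.155 L/h
At steady state, infusion rate R₀ = Css × CL = 29.8 × 5.155 = 153.6 mg/h

154 mg/h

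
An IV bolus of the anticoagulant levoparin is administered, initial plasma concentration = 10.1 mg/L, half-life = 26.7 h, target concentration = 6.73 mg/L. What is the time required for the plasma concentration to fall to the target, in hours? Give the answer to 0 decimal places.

16 h

k = ln2 / t½ = 0.693147 / 26.7 = 0.02596 h⁻¹
t = ln(C₀ / C) / k = ln(10.10 / 6.73) / 0.02596
  = ln(1.501) / 0.02596 = 0.4061 / 0.02596 = 15.64 h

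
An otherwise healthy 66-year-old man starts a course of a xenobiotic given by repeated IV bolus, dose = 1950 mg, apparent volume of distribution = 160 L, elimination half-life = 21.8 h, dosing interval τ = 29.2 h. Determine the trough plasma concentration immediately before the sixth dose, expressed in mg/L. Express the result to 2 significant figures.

7.9 mg/L

C₀ per dose = Dose / Vd = 1950 / 160 = 12.19 mg/L
k = ln2 / t½ = 0.693147 / 21.8 = 0.03180 h⁻¹
Fraction remaining after one interval: r = e^(−kτ) = e^(−0.03180 × 29.2) = 0.3951
Before dose 6, 5 doses have been given (aged 1τ, 2τ, 3τ, 4τ, 5τ).
C_trough = C₀ × (r + r² + … + r^5) = C₀ × r(1−r^5)/(1−r)
        = 12.19 × 0.3951 × (1 − 0.009628) / (1 − 0.3951) = 7.885 mg/L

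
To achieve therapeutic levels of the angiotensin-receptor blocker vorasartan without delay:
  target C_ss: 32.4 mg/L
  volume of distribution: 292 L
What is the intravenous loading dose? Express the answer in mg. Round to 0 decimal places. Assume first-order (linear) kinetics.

9461 mg

LD = Css × Vd = 32.4 × 292 = 9461 mg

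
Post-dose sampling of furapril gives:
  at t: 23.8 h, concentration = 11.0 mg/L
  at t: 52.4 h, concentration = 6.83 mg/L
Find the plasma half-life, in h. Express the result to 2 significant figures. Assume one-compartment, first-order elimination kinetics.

k = ln(C₁/C₂) / (t₂ − t₁) = ln(11.0/6.83) / (52.4 − 23.8)
  = 0.4766 / 28.60 = 0.01666 h⁻¹
t½ = ln2 / k = 0.693147 / 0.01666 = 41.61 h

42 h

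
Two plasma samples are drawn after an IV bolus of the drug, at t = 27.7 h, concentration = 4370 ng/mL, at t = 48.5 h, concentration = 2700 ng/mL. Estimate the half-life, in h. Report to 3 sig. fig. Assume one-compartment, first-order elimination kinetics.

29.9 h

k = ln(C₁/C₂) / (t₂ − t₁) = ln(4370/2700) / (48.5 − 27.7)
  = 0.4815 / 20.80 = 0.02315 h⁻¹
t½ = ln2 / k = 0.693147 / 0.02315 = 29.94 h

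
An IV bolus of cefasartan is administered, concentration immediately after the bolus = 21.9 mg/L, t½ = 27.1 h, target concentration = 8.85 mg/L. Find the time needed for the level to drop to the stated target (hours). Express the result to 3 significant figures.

35.4 h

k = ln2 / t½ = 0.693147 / 27.1 = 0.02558 h⁻¹
t = ln(C₀ / C) / k = ln(21.90 / 8.85) / 0.02558
  = ln(2.475) / 0.02558 = 0.9062 / 0.02558 = 35.43 h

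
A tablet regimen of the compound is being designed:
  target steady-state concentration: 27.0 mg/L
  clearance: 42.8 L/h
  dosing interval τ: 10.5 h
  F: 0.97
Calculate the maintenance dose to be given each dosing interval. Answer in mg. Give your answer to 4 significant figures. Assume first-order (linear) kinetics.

12510 mg

At steady state, F × (Dose/τ) = Css × CL.
Dose = Css × CL × τ / F = 27.0 × 42.80 × 10.5 / 0.97 = 12510 mg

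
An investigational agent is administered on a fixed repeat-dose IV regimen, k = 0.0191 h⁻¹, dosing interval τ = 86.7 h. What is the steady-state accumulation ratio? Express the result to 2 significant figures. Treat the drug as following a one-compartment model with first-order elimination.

1.2

e^(−kτ) = e^(−0.01910 × 86.7) = 0.1909
Accumulation ratio R = 1 / (1 − e^(−kτ)) = 1 / (1 − 0.1909) = 1.236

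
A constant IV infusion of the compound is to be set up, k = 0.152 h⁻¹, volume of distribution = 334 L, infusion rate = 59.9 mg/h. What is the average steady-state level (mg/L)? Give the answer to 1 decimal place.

CL = k × Vd = 0.1520 × 334 = 50.77 L/h
At steady state Css = R₀ / CL = 59.9 / 50.77 = 1.180 mg/L

1.2 mg/L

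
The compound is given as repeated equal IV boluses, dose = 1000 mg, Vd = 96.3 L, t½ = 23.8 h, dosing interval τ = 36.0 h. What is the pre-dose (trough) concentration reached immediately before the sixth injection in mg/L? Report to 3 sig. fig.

C₀ per dose = Dose / Vd = 1000 / 96.3 = 10.38 mg/L
k = ln2 / t½ = 0.693147 / 23.8 = 0.02912 h⁻¹
Fraction remaining after one interval: r = e^(−kτ) = e^(−0.02912 × 36.0) = 0.3505
Before dose 6, 5 doses have been given (aged 1τ, 2τ, 3τ, 4τ, 5τ).
C_trough = C₀ × (r + r² + … + r^5) = C₀ × r(1−r^5)/(1−r)
        = 10.38 × 0.3505 × (1 − 0.005290) / (1 − 0.3505) = 5.572 mg/L

5.57 mg/L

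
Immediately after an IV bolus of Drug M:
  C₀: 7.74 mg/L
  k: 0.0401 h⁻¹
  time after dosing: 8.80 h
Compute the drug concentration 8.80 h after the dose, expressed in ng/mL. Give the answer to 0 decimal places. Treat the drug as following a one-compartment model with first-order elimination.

C = C₀ · e^(−k·t) = 7.740 × e^(−0.04010 × 8.80)
  = 7.740 × 0.7027 = 5.439 mg/L
Convert: 5.439 mg/L × 1000 = 5439 ng/mL

5439 ng/mL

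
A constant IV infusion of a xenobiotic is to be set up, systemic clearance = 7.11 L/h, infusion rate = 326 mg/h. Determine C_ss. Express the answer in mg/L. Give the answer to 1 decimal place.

At steady state Css = R₀ / CL = 326 / 7.110 = 45.85 mg/L

45.9 mg/L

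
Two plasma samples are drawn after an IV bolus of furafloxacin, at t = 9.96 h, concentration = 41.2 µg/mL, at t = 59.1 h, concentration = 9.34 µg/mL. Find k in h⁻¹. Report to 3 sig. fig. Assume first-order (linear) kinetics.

0.0302 h⁻¹

k = ln(C₁/C₂) / (t₂ − t₁) = ln(41.2/9.34) / (59.1 − 9.96)
  = 1.484 / 49.14 = 0.03020 h⁻¹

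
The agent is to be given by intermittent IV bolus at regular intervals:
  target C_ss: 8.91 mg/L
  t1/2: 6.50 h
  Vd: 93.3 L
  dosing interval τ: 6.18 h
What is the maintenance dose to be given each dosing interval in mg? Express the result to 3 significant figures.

548 mg

k = ln2 / t½ = 0.693147 / 6.50 = 0.1066 h⁻¹
CL = k × Vd = 0.1066 × 93.3 = 9.946 L/h
At steady state, Dose/τ = Css × CL.
Dose = Css × CL × τ = 8.91 × 9.946 × 6.18 = 547.7 mg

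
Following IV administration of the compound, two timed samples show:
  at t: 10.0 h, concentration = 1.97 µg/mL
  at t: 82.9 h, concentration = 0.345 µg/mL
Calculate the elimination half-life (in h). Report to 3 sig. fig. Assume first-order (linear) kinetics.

29.0 h

k = ln(C₁/C₂) / (t₂ − t₁) = ln(1.97/0.345) / (82.9 − 10.0)
  = 1.742 / 72.90 = 0.02390 h⁻¹
t½ = ln2 / k = 0.693147 / 0.02390 = 29.00 h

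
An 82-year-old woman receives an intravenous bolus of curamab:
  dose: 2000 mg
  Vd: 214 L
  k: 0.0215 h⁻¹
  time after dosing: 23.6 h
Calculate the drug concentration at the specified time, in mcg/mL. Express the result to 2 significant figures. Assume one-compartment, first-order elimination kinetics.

5.6 mcg/mL

C₀ = Dose / Vd = 2000 / 214 = 9.346 mg/L
C = C₀ · e^(−k·t) = 9.346 × e^(−0.02150 × 23.6)
  = 9.346 × 0.6021 = 5.627 mg/L
(5.627 mg/L = 5.627 mcg/mL)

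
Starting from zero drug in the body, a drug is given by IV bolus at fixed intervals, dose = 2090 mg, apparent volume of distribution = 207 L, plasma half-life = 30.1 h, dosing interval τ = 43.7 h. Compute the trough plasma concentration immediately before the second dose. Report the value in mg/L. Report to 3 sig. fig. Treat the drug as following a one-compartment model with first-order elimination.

C₀ per dose = Dose / Vd = 2090 / 207 = 10.10 mg/L
k = ln2 / t½ = 0.693147 / 30.1 = 0.02303 h⁻¹
Fraction remaining after one interval: r = e^(−kτ) = e^(−0.02303 × 43.7) = 0.3655
Before dose 2, 1 dose has been given (aged 1τ).
C_trough = C₀ × r = 10.10 × 0.3655 = 3.692 mg/L

3.69 mg/L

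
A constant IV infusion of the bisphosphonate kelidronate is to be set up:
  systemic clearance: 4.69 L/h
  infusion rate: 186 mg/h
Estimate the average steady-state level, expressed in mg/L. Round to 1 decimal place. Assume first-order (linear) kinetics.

39.7 mg/L

At steady state Css = R₀ / CL = 186 / 4.690 = 39.66 mg/L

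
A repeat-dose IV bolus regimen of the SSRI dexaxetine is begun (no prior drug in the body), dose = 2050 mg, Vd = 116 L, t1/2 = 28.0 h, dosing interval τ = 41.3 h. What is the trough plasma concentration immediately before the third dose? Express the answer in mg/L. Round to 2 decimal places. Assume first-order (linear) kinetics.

8.64 mg/L

C₀ per dose = Dose / Vd = 2050 / 116 = 17.67 mg/L
k = ln2 / t½ = 0.693147 / 28.0 = 0.02476 h⁻¹
Fraction remaining after one interval: r = e^(−kτ) = e^(−0.02476 × 41.3) = 0.3597
Before dose 3, 2 doses have been given (aged 1τ, 2τ).
C_trough = C₀ × (r + r²) = 17.67 × (0.3597 + 0.1294) = 8.642 mg/L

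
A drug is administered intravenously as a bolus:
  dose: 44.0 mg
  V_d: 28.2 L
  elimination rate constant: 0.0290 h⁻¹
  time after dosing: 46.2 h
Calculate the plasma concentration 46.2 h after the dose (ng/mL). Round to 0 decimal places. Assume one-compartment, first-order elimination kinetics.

409 ng/mL

C₀ = Dose / Vd = 44.00 / 28.2 = 1.560 mg/L
C = C₀ · e^(−k·t) = 1.560 × e^(−0.02900 × 46.2)
  = 1.560 × 0.2619 = 0.4086 mg/L
Convert: 0.4086 mg/L × 1000 = 408.6 ng/mL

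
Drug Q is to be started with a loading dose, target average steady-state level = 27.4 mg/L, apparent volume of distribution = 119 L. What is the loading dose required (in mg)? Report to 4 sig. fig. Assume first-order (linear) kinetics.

LD = Css × Vd = 27.4 × 119 = 3261 mg

3261 mg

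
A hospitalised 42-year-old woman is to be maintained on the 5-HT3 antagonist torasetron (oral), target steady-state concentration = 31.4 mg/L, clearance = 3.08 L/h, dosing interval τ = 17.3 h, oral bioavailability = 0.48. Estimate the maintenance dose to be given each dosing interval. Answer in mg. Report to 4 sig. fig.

At steady state, F × (Dose/τ) = Css × CL.
Dose = Css × CL × τ / F = 31.4 × 3.080 × 17.3 / 0.48 = 3486 mg

3486 mg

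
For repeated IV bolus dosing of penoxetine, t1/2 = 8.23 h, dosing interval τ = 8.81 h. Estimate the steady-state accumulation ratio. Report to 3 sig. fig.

1.91

k = ln2 / t½ = 0.693147 / 8.23 = 0.08422 h⁻¹
e^(−kτ) = e^(−0.08422 × 8.81) = 0.4762
Accumulation ratio R = 1 / (1 − e^(−kτ)) = 1 / (1 − 0.4762) = 1.909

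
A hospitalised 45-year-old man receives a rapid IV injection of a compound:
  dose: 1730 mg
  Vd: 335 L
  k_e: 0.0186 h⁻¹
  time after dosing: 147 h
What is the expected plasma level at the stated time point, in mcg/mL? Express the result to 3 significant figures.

0.335 mcg/mL

C₀ = Dose / Vd = 1730 / 335 = 5.164 mg/L
C = C₀ · e^(−k·t) = 5.164 × e^(−0.01860 × 147)
  = 5.164 × 0.06495 = 0.3354 mg/L
(0.3354 mg/L = 0.3354 mcg/mL)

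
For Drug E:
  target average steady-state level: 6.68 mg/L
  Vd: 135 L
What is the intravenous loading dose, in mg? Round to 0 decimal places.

902 mg

LD = Css × Vd = 6.68 × 135 = 901.8 mg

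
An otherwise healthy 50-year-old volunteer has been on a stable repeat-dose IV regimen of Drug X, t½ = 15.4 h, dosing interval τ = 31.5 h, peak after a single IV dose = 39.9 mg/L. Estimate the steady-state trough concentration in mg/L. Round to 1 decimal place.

k = ln2 / t½ = 0.693147 / 15.4 = 0.04501 h⁻¹
e^(−kτ) = e^(−0.04501 × 31.5) = 0.2422
Accumulation ratio R = 1 / (1 − e^(−kτ)) = 1 / (1 − 0.2422) = 1.320
Steady-state trough = C₀ × R × e^(−kτ) = 39.9 × 1.320 × 0.2422 = 12.76 mg/L

12.8 mg/L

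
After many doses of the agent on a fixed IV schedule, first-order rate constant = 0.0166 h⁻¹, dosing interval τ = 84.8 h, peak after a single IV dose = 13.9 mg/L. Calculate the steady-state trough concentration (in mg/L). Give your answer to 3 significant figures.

e^(−kτ) = e^(−0.01660 × 84.8) = 0.2447
Accumulation ratio R = 1 / (1 − e^(−kτ)) = 1 / (1 − 0.2447) = 1.324
Steady-state trough = C₀ × R × e^(−kτ) = 13.9 × 1.324 × 0.2447 = 4.503 mg/L

4.50 mg/L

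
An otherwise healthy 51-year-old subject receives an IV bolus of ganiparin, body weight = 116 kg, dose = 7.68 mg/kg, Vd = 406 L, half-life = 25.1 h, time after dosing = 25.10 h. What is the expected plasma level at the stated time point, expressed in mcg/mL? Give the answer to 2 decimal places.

1.10 mcg/mL

Total dose = 7.68 × 116 = 890.9 mg
C₀ = Dose / Vd = 890.9 / 406 = 2.194 mg/L
k = ln2 / t½ = 0.693147 / 25.1 = 0.02762 h⁻¹
t / t½ = 25.10 / 25.1 = 1 half-lives
C = C₀ × (1/2)^1 = 2.194 × 0.5000 = 1.097 mg/L
(1.097 mg/L = 1.097 mcg/mL)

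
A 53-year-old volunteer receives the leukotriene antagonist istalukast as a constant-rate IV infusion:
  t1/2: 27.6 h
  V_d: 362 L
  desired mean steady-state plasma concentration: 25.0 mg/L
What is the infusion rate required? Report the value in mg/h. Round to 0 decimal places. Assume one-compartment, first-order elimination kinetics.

227 mg/h

k = ln2 / t½ = 0.693147 / 27.6 = 0.02511 h⁻¹
CL = k × Vd = 0.02511 × 362 = 9.090 L/h
At steady state, infusion rate R₀ = Css × CL = 25.0 × 9.090 = 227.3 mg/h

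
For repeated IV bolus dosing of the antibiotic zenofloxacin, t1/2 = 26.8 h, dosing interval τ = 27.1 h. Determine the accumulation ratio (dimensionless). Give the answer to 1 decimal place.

k = ln2 / t½ = 0.693147 / 26.8 = 0.02586 h⁻¹
e^(−kτ) = e^(−0.02586 × 27.1) = 0.4962
Accumulation ratio R = 1 / (1 − e^(−kτ)) = 1 / (1 − 0.4962) = 1.985

2.0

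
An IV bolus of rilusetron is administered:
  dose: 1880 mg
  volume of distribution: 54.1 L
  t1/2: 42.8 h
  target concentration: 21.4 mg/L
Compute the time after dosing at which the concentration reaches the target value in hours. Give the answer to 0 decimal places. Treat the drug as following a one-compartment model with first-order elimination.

C₀ = Dose / Vd = 1880 / 54.1 = 34.75 mg/L
k = ln2 / t½ = 0.693147 / 42.8 = 0.01620 h⁻¹
t = ln(C₀ / C) / k = ln(34.75 / 21.4) / 0.01620
  = ln(1.624) / 0.01620 = 0.4849 / 0.01620 = 29.93 h

30 h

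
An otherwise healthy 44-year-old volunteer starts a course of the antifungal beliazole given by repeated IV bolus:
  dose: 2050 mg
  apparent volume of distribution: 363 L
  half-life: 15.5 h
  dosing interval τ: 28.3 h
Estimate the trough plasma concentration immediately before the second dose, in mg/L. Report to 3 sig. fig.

1.59 mg/L

C₀ per dose = Dose / Vd = 2050 / 363 = 5.647 mg/L
k = ln2 / t½ = 0.693147 / 15.5 = 0.04472 h⁻¹
Fraction remaining after one interval: r = e^(−kτ) = e^(−0.04472 × 28.3) = 0.2821
Before dose 2, 1 dose has been given (aged 1τ).
C_trough = C₀ × r = 5.647 × 0.2821 = 1.593 mg/L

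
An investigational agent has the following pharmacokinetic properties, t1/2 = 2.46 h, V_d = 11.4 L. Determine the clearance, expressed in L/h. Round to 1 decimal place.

k = ln2 / t½ = 0.693147 / 2.46 = 0.2818 h⁻¹
CL = k × Vd = 0.2818 × 11.4 = 3.213 L/h

3.2 L/h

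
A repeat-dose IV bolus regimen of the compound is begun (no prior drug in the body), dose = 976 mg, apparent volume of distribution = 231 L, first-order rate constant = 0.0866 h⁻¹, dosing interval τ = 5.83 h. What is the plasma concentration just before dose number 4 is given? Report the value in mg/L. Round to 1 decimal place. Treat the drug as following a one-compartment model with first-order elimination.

5.0 mg/L

C₀ per dose = Dose / Vd = 976 / 231 = 4.225 mg/L
Fraction remaining after one interval: r = e^(−kτ) = e^(−0.08660 × 5.83) = 0.6036
Before dose 4, 3 doses have been given (aged 1τ, 2τ, 3τ).
C_trough = C₀ × (r + r² + … + r^3) = C₀ × r(1−r^3)/(1−r)
        = 4.225 × 0.6036 × (1 − 0.2199) / (1 − 0.6036) = 5.019 mg/L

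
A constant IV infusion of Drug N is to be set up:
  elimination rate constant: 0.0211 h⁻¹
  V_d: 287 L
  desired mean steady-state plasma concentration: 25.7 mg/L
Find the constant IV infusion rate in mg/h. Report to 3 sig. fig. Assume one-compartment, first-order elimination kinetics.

156 mg/h

CL = k × Vd = 0.02110 × 287 = 6.056 L/h
At steady state, infusion rate R₀ = Css × CL = 25.7 × 6.056 = 155.6 mg/h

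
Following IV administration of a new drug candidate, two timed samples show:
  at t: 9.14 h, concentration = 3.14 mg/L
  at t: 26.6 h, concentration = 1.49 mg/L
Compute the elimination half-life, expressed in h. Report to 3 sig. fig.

k = ln(C₁/C₂) / (t₂ − t₁) = ln(3.14/1.49) / (26.6 − 9.14)
  = 0.7454 / 17.46 = 0.04269 h⁻¹
t½ = ln2 / k = 0.693147 / 0.04269 = 16.24 h

16.2 h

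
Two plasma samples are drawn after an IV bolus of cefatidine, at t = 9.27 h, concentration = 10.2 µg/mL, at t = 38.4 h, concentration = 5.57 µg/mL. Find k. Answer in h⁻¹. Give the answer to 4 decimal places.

k = ln(C₁/C₂) / (t₂ − t₁) = ln(10.2/5.57) / (38.4 − 9.27)
  = 0.6050 / 29.13 = 0.02077 h⁻¹

0.0208 h⁻¹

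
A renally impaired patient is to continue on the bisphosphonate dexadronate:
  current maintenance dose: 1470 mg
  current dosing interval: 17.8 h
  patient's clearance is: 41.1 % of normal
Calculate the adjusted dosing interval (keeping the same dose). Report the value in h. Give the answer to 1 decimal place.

To keep the same average steady-state level, dosing rate must scale with clearance.
CL ratio = 41.1 / 100 = 0.4110
New interval (same dose) = 17.8 / 0.4110 = 43.31 h

43.3 h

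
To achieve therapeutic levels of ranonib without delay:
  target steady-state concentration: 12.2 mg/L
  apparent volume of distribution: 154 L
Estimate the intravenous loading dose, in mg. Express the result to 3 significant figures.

LD = Css × Vd = 12.2 × 154 = 1879 mg

1880 mg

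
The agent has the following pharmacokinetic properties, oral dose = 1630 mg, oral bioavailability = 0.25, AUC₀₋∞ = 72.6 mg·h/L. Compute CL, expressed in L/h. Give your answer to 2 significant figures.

CL = F·Dose / AUC = 0.25 × 1630 / 72.6 = 5.613 L/h

5.6 L/h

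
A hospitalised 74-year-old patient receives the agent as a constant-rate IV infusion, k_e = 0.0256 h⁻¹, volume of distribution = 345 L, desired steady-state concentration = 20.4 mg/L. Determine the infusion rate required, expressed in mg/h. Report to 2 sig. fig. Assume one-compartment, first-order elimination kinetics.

180 mg/h

CL = k × Vd = 0.02560 × 345 = 8.832 L/h
At steady state, infusion rate R₀ = Css × CL = 20.4 × 8.832 = 180.2 mg/h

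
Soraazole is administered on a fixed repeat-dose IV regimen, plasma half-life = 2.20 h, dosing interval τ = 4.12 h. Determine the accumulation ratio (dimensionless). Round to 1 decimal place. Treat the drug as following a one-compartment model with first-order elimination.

1.4

k = ln2 / t½ = 0.693147 / 2.20 = 0.3151 h⁻¹
e^(−kτ) = e^(−0.3151 × 4.12) = 0.2730
Accumulation ratio R = 1 / (1 − e^(−kτ)) = 1 / (1 − 0.2730) = 1.376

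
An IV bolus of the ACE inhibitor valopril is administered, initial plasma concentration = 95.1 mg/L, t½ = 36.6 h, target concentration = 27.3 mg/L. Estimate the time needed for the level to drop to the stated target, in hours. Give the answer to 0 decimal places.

66 h

k = ln2 / t½ = 0.693147 / 36.6 = 0.01894 h⁻¹
t = ln(C₀ / C) / k = ln(95.10 / 27.3) / 0.01894
  = ln(3.484) / 0.01894 = 1.248 / 0.01894 = 65.89 h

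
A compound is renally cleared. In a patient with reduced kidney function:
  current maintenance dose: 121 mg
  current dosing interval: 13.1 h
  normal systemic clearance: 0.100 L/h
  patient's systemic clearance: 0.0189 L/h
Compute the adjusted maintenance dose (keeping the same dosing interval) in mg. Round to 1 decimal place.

22.9 mg

To keep the same average steady-state level, dosing rate must scale with clearance.
CL ratio = 0.0189 / 0.100 = 0.1890
New dose (same interval) = 121 × 0.1890 = 22.87 mg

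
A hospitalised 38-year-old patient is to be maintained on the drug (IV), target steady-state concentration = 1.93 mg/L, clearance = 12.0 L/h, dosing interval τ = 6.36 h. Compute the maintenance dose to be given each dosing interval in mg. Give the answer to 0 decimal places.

147 mg

At steady state, Dose/τ = Css × CL.
Dose = Css × CL × τ = 1.93 × 12.00 × 6.36 = 147.3 mg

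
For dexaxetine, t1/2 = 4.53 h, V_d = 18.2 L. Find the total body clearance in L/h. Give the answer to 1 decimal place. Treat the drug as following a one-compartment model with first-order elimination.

k = ln2 / t½ = 0.693147 / 4.53 = 0.1530 h⁻¹
CL = k × Vd = 0.1530 × 18.2 = 2.785 L/h

2.8 L/h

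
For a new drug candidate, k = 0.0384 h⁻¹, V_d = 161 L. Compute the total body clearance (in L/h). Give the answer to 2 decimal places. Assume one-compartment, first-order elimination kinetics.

CL = k × Vd = 0.0384 × 161 = 6.182 L/h

6.18 L/h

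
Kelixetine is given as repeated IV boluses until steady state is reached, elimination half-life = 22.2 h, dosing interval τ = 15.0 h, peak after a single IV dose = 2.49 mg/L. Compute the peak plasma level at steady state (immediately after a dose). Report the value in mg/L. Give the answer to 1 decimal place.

6.7 mg/L

k = ln2 / t½ = 0.693147 / 22.2 = 0.03122 h⁻¹
e^(−kτ) = e^(−0.03122 × 15.0) = 0.6261
Accumulation ratio R = 1 / (1 − e^(−kτ)) = 1 / (1 − 0.6261) = 2.675
Steady-state peak = C₀ × R = 2.49 × 2.675 = 6.661 mg/L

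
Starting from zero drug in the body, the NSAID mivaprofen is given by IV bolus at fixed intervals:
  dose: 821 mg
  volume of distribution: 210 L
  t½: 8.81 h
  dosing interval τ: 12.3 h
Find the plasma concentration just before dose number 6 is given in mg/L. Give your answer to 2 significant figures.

2.4 mg/L

C₀ per dose = Dose / Vd = 821 / 210 = 3.910 mg/L
k = ln2 / t½ = 0.693147 / 8.81 = 0.07868 h⁻¹
Fraction remaining after one interval: r = e^(−kτ) = e^(−0.07868 × 12.3) = 0.3799
Before dose 6, 5 doses have been given (aged 1τ, 2τ, 3τ, 4τ, 5τ).
C_trough = C₀ × (r + r² + … + r^5) = C₀ × r(1−r^5)/(1−r)
        = 3.910 × 0.3799 × (1 − 0.007913) / (1 − 0.3799) = 2.376 mg/L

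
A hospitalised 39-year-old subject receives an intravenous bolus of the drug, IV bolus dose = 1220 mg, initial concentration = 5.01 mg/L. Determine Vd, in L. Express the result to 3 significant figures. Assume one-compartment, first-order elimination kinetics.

Vd = Dose / C₀ = 1220 / 5.01 = 243.5 L

244 L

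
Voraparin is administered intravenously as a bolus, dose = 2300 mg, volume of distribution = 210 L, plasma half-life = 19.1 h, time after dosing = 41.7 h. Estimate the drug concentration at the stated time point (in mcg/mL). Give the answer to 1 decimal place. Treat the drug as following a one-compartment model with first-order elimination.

2.4 mcg/mL

C₀ = Dose / Vd = 2300 / 210 = 10.95 mg/L
k = ln2 / t½ = 0.693147 / 19.1 = 0.03629 h⁻¹
C = C₀ · e^(−k·t) = 10.95 × e^(−0.03629 × 41.7)
  = 10.95 × 0.2202 = 2.411 mg/L
(2.411 mg/L = 2.411 mcg/mL)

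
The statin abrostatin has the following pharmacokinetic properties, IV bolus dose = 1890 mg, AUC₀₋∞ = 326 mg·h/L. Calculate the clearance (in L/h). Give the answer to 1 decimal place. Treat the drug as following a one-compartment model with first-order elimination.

5.8 L/h

CL = Dose / AUC = 1890 / 326 = 5.798 L/h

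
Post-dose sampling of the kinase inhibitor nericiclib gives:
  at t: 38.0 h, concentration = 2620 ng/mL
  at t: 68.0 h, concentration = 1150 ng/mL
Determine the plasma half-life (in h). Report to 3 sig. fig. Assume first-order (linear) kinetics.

25.3 h

k = ln(C₁/C₂) / (t₂ − t₁) = ln(2620/1150) / (68.0 − 38.0)
  = 0.8234 / 30.00 = 0.02745 h⁻¹
t½ = ln2 / k = 0.693147 / 0.02745 = 25.25 h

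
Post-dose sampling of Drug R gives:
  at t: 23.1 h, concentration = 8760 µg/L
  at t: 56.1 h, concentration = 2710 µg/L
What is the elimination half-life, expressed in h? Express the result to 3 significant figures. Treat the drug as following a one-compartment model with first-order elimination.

19.5 h

k = ln(C₁/C₂) / (t₂ − t₁) = ln(8760/2710) / (56.1 − 23.1)
  = 1.173 / 33.00 = 0.03555 h⁻¹
t½ = ln2 / k = 0.693147 / 0.03555 = 19.50 h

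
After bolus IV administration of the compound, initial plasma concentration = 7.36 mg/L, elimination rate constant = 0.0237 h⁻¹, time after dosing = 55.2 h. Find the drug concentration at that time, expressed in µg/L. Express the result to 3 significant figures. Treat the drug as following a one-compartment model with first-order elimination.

1990 µg/L

C = C₀ · e^(−k·t) = 7.360 × e^(−0.02370 × 55.2)
  = 7.360 × 0.2703 = 1.989 mg/L
Convert: 1.989 mg/L × 1000 = 1989 µg/L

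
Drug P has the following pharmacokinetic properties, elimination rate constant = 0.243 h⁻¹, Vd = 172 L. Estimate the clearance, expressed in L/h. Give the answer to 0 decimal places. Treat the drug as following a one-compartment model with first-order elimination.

CL = k × Vd = 0.243 × 172 = 41.80 L/h

42 L/h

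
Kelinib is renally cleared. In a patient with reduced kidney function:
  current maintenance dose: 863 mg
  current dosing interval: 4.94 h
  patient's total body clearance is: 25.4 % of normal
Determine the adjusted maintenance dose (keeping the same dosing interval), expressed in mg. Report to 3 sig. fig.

To keep the same average steady-state level, dosing rate must scale with clearance.
CL ratio = 25.4 / 100 = 0.2540
New dose (same interval) = 863 × 0.2540 = 219.2 mg

219 mg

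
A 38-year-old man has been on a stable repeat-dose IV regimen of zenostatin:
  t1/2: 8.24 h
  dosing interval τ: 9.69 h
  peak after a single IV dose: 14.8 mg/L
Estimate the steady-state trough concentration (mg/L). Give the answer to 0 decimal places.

k = ln2 / t½ = 0.693147 / 8.24 = 0.08412 h⁻¹
e^(−kτ) = e^(−0.08412 × 9.69) = 0.4426
Accumulation ratio R = 1 / (1 − e^(−kτ)) = 1 / (1 − 0.4426) = 1.794
Steady-state trough = C₀ × R × e^(−kτ) = 14.8 × 1.794 × 0.4426 = 11.75 mg/L

12 mg/L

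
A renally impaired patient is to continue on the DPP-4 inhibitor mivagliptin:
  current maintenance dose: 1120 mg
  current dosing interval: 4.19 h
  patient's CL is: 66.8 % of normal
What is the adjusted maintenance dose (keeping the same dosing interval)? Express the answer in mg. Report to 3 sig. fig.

748 mg

To keep the same average steady-state level, dosing rate must scale with clearance.
CL ratio = 66.8 / 100 = 0.6680
New dose (same interval) = 1120 × 0.6680 = 748.2 mg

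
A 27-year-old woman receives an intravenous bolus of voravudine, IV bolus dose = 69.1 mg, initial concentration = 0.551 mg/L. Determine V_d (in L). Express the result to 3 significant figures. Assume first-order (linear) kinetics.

Vd = Dose / C₀ = 69.10 / 0.551 = 125.4 L

125 L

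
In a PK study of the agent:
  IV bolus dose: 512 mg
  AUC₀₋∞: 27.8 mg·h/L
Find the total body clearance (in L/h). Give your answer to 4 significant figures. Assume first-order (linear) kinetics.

CL = Dose / AUC = 512 / 27.8 = 18.42 L/h

18.42 L/h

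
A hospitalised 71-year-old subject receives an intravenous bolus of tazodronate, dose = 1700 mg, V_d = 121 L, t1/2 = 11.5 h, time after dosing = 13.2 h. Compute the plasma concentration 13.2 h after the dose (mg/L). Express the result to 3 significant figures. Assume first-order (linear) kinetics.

6.34 mg/L

C₀ = Dose / Vd = 1700 / 121 = 14.05 mg/L
k = ln2 / t½ = 0.693147 / 11.5 = 0.06027 h⁻¹
C = C₀ · e^(−k·t) = 14.05 × e^(−0.06027 × 13.2)
  = 14.05 × 0.4513 = 6.341 mg/L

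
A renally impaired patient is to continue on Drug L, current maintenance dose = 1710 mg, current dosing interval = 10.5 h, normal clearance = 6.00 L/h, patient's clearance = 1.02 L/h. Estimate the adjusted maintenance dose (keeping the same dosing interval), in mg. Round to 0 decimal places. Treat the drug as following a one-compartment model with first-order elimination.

To keep the same average steady-state level, dosing rate must scale with clearance.
CL ratio = 1.02 / 6.00 = 0.1700
New dose (same interval) = 1710 × 0.1700 = 290.7 mg

291 mg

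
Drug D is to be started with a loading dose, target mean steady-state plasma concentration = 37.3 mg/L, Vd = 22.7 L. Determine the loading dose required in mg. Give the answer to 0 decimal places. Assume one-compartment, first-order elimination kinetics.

LD = Css × Vd = 37.3 × 22.7 = 846.7 mg

847 mg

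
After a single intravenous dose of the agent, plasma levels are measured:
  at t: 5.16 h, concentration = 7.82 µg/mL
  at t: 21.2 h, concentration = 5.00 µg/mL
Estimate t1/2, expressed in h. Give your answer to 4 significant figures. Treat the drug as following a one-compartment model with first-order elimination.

k = ln(C₁/C₂) / (t₂ − t₁) = ln(7.82/5.00) / (21.2 − 5.16)
  = 0.4472 / 16.04 = 0.02788 h⁻¹
t½ = ln2 / k = 0.693147 / 0.02788 = 24.86 h

24.86 h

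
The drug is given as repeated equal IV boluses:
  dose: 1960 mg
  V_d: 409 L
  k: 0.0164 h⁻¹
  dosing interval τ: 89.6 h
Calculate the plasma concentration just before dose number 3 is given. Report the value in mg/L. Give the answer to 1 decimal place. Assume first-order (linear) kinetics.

1.4 mg/L

C₀ per dose = Dose / Vd = 1960 / 409 = 4.792 mg/L
Fraction remaining after one interval: r = e^(−kτ) = e^(−0.01640 × 89.6) = 0.2301
Before dose 3, 2 doses have been given (aged 1τ, 2τ).
C_trough = C₀ × (r + r²) = 4.792 × (0.2301 + 0.05295) = 1.356 mg/L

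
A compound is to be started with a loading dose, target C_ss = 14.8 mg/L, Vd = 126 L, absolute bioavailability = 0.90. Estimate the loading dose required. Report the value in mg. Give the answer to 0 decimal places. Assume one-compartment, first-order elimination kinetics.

LD = Css × Vd / F = 14.8 × 126 / 0.90 = 2072 mg

2072 mg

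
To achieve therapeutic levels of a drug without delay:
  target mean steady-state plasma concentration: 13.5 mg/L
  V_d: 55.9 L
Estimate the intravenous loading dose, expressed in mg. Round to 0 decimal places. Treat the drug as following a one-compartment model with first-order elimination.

755 mg

LD = Css × Vd = 13.5 × 55.9 = 754.7 mg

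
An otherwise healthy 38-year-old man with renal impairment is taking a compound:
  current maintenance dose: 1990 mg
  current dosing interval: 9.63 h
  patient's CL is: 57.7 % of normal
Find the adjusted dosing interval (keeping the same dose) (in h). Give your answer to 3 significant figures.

To keep the same average steady-state level, dosing rate must scale with clearance.
CL ratio = 57.7 / 100 = 0.5770
New interval (same dose) = 9.63 / 0.5770 = 16.69 h

16.7 h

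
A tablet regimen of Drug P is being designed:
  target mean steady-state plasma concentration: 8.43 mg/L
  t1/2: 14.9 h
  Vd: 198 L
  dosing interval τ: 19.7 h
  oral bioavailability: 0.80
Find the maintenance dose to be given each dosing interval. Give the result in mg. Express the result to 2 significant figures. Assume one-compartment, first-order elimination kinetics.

k = ln2 / t½ = 0.693147 / 14.9 = 0.04652 h⁻¹
CL = k × Vd = 0.04652 × 198 = 9.211 L/h
At steady state, F × (Dose/τ) = Css × CL.
Dose = Css × CL × τ / F = 8.43 × 9.211 × 19.7 / 0.80 = 1912 mg

1900 mg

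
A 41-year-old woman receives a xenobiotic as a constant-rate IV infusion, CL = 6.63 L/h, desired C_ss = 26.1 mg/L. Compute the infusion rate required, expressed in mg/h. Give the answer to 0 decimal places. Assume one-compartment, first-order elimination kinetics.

173 mg/h

At steady state, infusion rate R₀ = Css × CL = 26.1 × 6.630 = 173.0 mg/h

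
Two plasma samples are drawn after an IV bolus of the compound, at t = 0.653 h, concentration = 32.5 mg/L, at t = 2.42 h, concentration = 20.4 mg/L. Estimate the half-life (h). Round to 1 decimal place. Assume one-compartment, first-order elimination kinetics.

2.6 h

k = ln(C₁/C₂) / (t₂ − t₁) = ln(32.5/20.4) / (2.42 − 0.653)
  = 0.4657 / 1.767 = 0.2636 h⁻¹
t½ = ln2 / k = 0.693147 / 0.2636 = 2.630 h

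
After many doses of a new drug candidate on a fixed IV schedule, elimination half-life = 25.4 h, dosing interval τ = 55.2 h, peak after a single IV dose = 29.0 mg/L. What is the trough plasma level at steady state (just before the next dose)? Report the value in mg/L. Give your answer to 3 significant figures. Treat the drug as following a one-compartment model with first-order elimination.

k = ln2 / t½ = 0.693147 / 25.4 = 0.02729 h⁻¹
e^(−kτ) = e^(−0.02729 × 55.2) = 0.2217
Accumulation ratio R = 1 / (1 − e^(−kτ)) = 1 / (1 − 0.2217) = 1.285
Steady-state trough = C₀ × R × e^(−kτ) = 29.0 × 1.285 × 0.2217 = 8.262 mg/L

8.26 mg/L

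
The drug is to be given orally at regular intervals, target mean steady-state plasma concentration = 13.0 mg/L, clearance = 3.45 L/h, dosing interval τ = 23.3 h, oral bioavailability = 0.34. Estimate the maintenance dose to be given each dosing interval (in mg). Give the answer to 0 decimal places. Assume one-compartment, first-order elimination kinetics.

At steady state, F × (Dose/τ) = Css × CL.
Dose = Css × CL × τ / F = 13.0 × 3.450 × 23.3 / 0.34 = 3074 mg

3074 mg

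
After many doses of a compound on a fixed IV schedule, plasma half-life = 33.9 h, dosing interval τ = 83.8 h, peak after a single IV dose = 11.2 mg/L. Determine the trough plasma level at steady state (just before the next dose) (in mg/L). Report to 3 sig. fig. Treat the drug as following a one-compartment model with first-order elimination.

k = ln2 / t½ = 0.693147 / 33.9 = 0.02045 h⁻¹
e^(−kτ) = e^(−0.02045 × 83.8) = 0.1802
Accumulation ratio R = 1 / (1 − e^(−kτ)) = 1 / (1 − 0.1802) = 1.220
Steady-state trough = C₀ × R × e^(−kτ) = 11.2 × 1.220 × 0.1802 = 2.462 mg/L

2.46 mg/L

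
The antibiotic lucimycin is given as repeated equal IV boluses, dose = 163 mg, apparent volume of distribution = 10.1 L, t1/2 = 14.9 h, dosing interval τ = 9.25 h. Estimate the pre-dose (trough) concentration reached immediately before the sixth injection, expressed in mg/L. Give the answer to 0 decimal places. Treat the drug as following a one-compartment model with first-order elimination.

C₀ per dose = Dose / Vd = 163 / 10.1 = 16.14 mg/L
k = ln2 / t½ = 0.693147 / 14.9 = 0.04652 h⁻¹
Fraction remaining after one interval: r = e^(−kτ) = e^(−0.04652 × 9.25) = 0.6503
Before dose 6, 5 doses have been given (aged 1τ, 2τ, 3τ, 4τ, 5τ).
C_trough = C₀ × (r + r² + … + r^5) = C₀ × r(1−r^5)/(1−r)
        = 16.14 × 0.6503 × (1 − 0.1163) / (1 − 0.6503) = 26.52 mg/L

27 mg/L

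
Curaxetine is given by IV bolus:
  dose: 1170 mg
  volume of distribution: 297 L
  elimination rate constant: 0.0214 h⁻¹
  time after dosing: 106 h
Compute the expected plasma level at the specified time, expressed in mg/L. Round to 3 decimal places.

0.408 mg/L

C₀ = Dose / Vd = 1170 / 297 = 3.939 mg/L
C = C₀ · e^(−k·t) = 3.939 × e^(−0.02140 × 106)
  = 3.939 × 0.1035 = 0.4077 mg/L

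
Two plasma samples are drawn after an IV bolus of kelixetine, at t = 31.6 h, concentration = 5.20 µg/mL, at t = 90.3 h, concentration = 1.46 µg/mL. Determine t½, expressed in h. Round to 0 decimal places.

k = ln(C₁/C₂) / (t₂ − t₁) = ln(5.20/1.46) / (90.3 − 31.6)
  = 1.270 / 58.70 = 0.02164 h⁻¹
t½ = ln2 / k = 0.693147 / 0.02164 = 32.03 h

32 h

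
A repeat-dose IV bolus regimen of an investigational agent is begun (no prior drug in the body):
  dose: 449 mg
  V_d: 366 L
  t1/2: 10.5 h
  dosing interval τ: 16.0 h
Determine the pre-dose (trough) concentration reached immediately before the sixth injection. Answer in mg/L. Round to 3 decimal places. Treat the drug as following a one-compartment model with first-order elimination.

0.651 mg/L

C₀ per dose = Dose / Vd = 449 / 366 = 1.227 mg/L
k = ln2 / t½ = 0.693147 / 10.5 = 0.06601 h⁻¹
Fraction remaining after one interval: r = e^(−kτ) = e^(−0.06601 × 16.0) = 0.3478
Before dose 6, 5 doses have been given (aged 1τ, 2τ, 3τ, 4τ, 5τ).
C_trough = C₀ × (r + r² + … + r^5) = C₀ × r(1−r^5)/(1−r)
        = 1.227 × 0.3478 × (1 − 0.005089) / (1 − 0.3478) = 0.6510 mg/L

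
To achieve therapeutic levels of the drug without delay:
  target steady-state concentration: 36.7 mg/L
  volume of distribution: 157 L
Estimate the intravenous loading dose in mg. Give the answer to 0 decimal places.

5762 mg

LD = Css × Vd = 36.7 × 157 = 5762 mg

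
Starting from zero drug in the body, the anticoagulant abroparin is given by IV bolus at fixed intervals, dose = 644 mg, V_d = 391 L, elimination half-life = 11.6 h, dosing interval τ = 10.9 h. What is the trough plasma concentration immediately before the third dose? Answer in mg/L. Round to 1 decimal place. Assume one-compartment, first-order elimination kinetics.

C₀ per dose = Dose / Vd = 644 / 391 = 1.647 mg/L
k = ln2 / t½ = 0.693147 / 11.6 = 0.05975 h⁻¹
Fraction remaining after one interval: r = e^(−kτ) = e^(−0.05975 × 10.9) = 0.5214
Before dose 3, 2 doses have been given (aged 1τ, 2τ).
C_trough = C₀ × (r + r²) = 1.647 × (0.5214 + 0.2719) = 1.307 mg/L

1.3 mg/L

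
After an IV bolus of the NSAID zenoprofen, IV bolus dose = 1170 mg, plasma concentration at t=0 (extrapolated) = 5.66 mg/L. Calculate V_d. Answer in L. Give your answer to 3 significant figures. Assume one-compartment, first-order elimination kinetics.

207 L

Vd = Dose / C₀ = 1170 / 5.66 = 206.7 L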